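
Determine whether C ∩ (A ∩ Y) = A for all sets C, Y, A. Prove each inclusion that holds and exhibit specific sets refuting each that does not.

Only the forward inclusion holds.

(⊆) Let x ∈ C ∩ (A ∩ Y). Then x ∈ C ∩ Y ∩ A, from which x ∈ A.

(⊇) This inclusion fails. Take C = ∅, Y = ∅, A = {1}; then 1 ∈ A but 1 ∉ C ∩ (A ∩ Y).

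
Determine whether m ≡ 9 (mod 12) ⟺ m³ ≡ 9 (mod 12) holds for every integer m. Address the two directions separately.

The biconditional holds.

(→) Suppose m ≡ 9 (mod 12). Write m = 12j + 9. Then (12j + 9)³ = 1728j³ + 3888j² + 2916j + 729 = 12(144j³ + 324j² + 243j + 60) + 9, so m³ ≡ 9 (mod 12).

(←) For the converse, argue contrapositively. If m ≢ 9 (mod 12), then m is congruent to one of 0, 1, 2, 3, 4, 5, 6, 7, 8, 10, 11 modulo 12, and these give m³ ≡ 0, 1, 8, 3, 4, 5, 0, 7, 8, 4, 11 respectively — never 9.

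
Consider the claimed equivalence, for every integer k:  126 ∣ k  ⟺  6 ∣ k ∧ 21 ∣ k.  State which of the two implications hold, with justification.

Only the forward implication holds.

(⟹) If 126 ∣ k, write k = 126q. Since 126 = 21·6, k = 6·(21q), so 6 ∣ k; and since 126 = 6·21, k = 21·(6q), so 21 ∣ k.

(⟸) This fails: take k = 42. Both 6 ∣ 42 and 21 ∣ 42, yet 42 is not a multiple of 126 (since 42 = 0·126 + 42), so 126 ∤ 42.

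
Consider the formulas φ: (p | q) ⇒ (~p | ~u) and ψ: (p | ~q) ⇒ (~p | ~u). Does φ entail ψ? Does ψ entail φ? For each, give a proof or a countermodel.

Forward direction. Assume the antecedent. If p is true, the antecedent forces (p = T, u = F, q = F) or (p = T, u = F, q = T), and (p | ~q) ⇒ (~p | ~u) holds there. If p is false, (p | ~q) ⇒ (~p | ~u) reduces to true regardless of the other variables. Either way (p | ~q) ⇒ (~p | ~u) holds.

Converse. Assume the antecedent. If p is true, the antecedent forces (p = T, u = F, q = F) or (p = T, u = F, q = T), and (p | q) ⇒ (~p | ~u) holds there. If p is false, (p | q) ⇒ (~p | ~u) reduces to true regardless of the other variables. Either way (p | q) ⇒ (~p | ~u) holds.

Both directions hold; the statement is true.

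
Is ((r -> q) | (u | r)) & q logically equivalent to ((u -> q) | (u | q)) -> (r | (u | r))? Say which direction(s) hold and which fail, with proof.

(⟹) This fails. Under r = F, q = T, u = F, the left side is true but the right side is false.

(⟸) This fails. Under r = T, q = F, u = F, the left side is false but the right side is true.

Neither implication holds.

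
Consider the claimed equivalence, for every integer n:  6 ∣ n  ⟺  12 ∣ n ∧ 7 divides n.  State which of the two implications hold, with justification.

Not equivalent: only (⇐) holds.

(→) This fails: take n = 6. Certainly 6 ∣ 6, but 12 ∤ 6.

(←) Suppose 12 ∣ n and 7 ∣ n. Any common multiple of 12 and 7 is a multiple of their lcm; here gcd(12, 7) = 1, so lcm(12, 7) = 12·7 = 84, so 84 ∣ n. Since 6 ∣ 84, it follows that 6 ∣ n.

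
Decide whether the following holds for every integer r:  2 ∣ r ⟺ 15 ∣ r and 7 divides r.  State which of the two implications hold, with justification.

(⟹) This fails: take r = 2. Certainly 2 ∣ 2, but 15 ∤ 2.

(⟸) This fails: take r = 105. Both 15 ∣ 105 and 7 ∣ 105, yet 105 is not a multiple of 2 (since 105 = 52·2 + 1), so 2 ∤ 105.

(⇒) fails and (⇐) fails.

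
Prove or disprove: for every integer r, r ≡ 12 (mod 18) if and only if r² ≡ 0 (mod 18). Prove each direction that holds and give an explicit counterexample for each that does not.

Only the forward direction holds.

Forward direction. Suppose r ≡ 12 (mod 18). Write r = 18j + 12. Then (18j + 12)² = 324j² + 432j + 144 = 18(18j² + 24j + 8) + 0, so r² ≡ 0 (mod 18).

Converse. This fails: take r = 0. Then 0² = 0 ≡ 0 (mod 18), yet 0 ≡ 0 (mod 18), not 12.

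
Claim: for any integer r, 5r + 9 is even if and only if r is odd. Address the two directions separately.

(⟸) Suppose r is odd; write r = 2j + 1. Then 5r + 9 = 5·(2j + 1) + 9 = 2·5j + 14, which is even.

(⟹) Suppose 5r + 9 is even. Since 5 is odd, 5r and r have the same parity, so 5r + 9 ≡ r + 9 (mod 2). As 9 is odd, 5r + 9 is even exactly when r is odd. Thus r is odd.

Both directions hold; the statement is true.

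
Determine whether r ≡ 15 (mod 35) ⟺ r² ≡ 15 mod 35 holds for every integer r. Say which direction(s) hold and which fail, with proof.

(←) This fails: take r = 20. Then 20² = 400 ≡ 15 (mod 35), yet 20 ≡ 20 (mod 35), not 15.

(→) Suppose r ≡ 15 (mod 35). Write r = 35j + 15. Then (35j + 15)² = 1225j² + 1050j + 225 = 35(35j² + 30j + 6) + 15, so r² ≡ 15 (mod 35).

The forward direction holds; the converse fails.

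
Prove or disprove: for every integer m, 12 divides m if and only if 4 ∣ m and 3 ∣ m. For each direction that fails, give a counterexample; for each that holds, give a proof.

Equivalent; both directions hold.

(⇐) Suppose 4 ∣ m and 3 ∣ m. Any common multiple of 4 and 3 is a multiple of their lcm; here gcd(4, 3) = 1, so lcm(4, 3) = 4·3 = 12, so 12 ∣ m.

(⇒) If 12 ∣ m, write m = 12q. Since 12 = 3·4, m = 4·(3q), so 4 ∣ m; and since 12 = 4·3, m = 3·(4q), so 3 ∣ m.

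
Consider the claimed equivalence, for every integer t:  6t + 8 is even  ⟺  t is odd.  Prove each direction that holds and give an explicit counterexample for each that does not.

(⟸) Suppose t is odd. Since 6 is even, 6t is even for every t, so 6t + 8 has the same parity as 8, which is even. Hence 6t + 8 is even.

(⟹) This fails: take t = 0. Then 6t + 8 = 8, which is even, yet t = 0 is even, not odd.

Only the reverse direction holds.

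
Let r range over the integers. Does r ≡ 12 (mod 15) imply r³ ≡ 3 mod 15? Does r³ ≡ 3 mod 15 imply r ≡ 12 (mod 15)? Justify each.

Equivalent; both directions hold.

(⟹) Suppose r ≡ 12 (mod 15). Write r = 15j + 12. Then (15j + 12)³ = 3375j³ + 8100j² + 6480j + 1728 = 15(225j³ + 540j² + 432j + 115) + 3, so r³ ≡ 3 (mod 15).

(⟸) Conversely, suppose r³ ≡ 3 (mod 15). The only residue r in {0, …, 14} with r³ ≡ 3 (mod 15) is r = 12, so r ≡ 12 (mod 15).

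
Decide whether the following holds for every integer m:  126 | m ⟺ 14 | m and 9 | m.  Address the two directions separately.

(→) If 126 ∣ m, write m = 126q. Since 126 = 9·14, m = 14·(9q), so 14 ∣ m; and since 126 = 14·9, m = 9·(14q), so 9 ∣ m.

(←) Suppose 14 ∣ m and 9 ∣ m. Any common multiple of 14 and 9 is a multiple of their lcm; here gcd(14, 9) = 1, so lcm(14, 9) = 14·9 = 126, so 126 ∣ m.

Both directions hold.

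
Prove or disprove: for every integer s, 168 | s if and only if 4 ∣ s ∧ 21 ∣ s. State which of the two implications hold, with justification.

The forward direction holds; the converse fails.

(⇐) This fails: take s = 84. Both 4 ∣ 84 and 21 ∣ 84, yet 84 is not a multiple of 168 (since 84 = 0·168 + 84), so 168 ∤ 84.

(⇒) If 168 ∣ s, write s = 168q. Since 168 = 42·4, s = 4·(42q), so 4 ∣ s; and since 168 = 8·21, s = 21·(8q), so 21 ∣ s.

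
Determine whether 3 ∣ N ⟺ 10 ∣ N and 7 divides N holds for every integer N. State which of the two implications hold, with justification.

Neither implication holds.

(→) This fails: take N = 3. Certainly 3 ∣ 3, but 10 ∤ 3.

(←) This fails: take N = 70. Both 10 ∣ 70 and 7 ∣ 70, yet 70 is not a multiple of 3 (since 70 = 23·3 + 1), so 3 ∤ 70.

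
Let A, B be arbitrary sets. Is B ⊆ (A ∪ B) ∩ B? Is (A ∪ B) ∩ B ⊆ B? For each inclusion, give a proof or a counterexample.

The two sets are equal.

(⊆) Let x ∈ B. Then either x ∈ B and x ∉ A; or x ∈ A ∩ B. In each case x ∈ (A ∪ B) ∩ B, so B ⊆ (A ∪ B) ∩ B.

(⊇) Let x ∈ (A ∪ B) ∩ B. Then either x ∈ B and x ∉ A; or x ∈ A ∩ B. In each case x ∈ B, so (A ∪ B) ∩ B ⊆ B.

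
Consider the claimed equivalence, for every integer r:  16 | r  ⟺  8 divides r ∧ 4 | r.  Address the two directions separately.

(→) If 16 ∣ r, write r = 16q. Since 16 = 2·8, r = 8·(2q), so 8 ∣ r; and since 16 = 4·4, r = 4·(4q), so 4 ∣ r.

(←) This fails: take r = 8. Both 8 ∣ 8 and 4 ∣ 8, yet 8 is not a multiple of 16 (since 8 = 0·16 + 8), so 16 ∤ 8.

Only the forward implication holds.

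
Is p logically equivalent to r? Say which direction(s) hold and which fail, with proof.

[⇒] This fails. Under r = F, p = T, the left side is true but the right side is false.

[⇐] This fails. Under r = T, p = F, the left side is false but the right side is true.

Both directions fail.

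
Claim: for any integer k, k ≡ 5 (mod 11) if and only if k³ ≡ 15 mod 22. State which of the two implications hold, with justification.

Only the converse holds.

(→) This fails: take k = 16. Then 16 ≡ 5 (mod 11), but 16³ = 4096 ≡ 4 (mod 22), not 15.

(←) Conversely, the residues r modulo 22 with r³ ≡ 15 (mod 22) are exactly {5}, and each is ≡ 5 (mod 11).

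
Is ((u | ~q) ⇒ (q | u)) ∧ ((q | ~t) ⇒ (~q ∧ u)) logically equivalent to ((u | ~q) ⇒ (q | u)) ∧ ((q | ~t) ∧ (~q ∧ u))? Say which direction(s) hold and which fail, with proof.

(⟹) This fails. Under q = F, u = T, t = T, the left side is true but the right side is false.

(⟸) Assume the antecedent. If q is true, the antecedent cannot hold. If q is false, the antecedent forces (q = F, u = T, t = F), and the consequent holds there. Either way the consequent holds.

(⇒) fails; (⇐) holds.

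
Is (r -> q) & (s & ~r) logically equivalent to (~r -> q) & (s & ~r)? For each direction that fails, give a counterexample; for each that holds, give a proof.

Converse. Assume the antecedent. If r is true, the antecedent cannot hold. If r is false, the antecedent forces (r = F, s = T, q = T), and (r -> q) & (s & ~r) holds there. Either way (r -> q) & (s & ~r) holds.

Forward direction. This fails. Under r = F, s = T, q = F, the left side is true but the right side is false.

Not equivalent: only (⇐) holds.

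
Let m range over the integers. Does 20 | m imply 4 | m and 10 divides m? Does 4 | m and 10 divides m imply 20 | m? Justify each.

The biconditional holds.

[⇒] If 20 ∣ m, write m = 20q. Since 20 = 5·4, m = 4·(5q), so 4 ∣ m; and since 20 = 2·10, m = 10·(2q), so 10 ∣ m.

[⇐] Suppose 4 ∣ m and 10 ∣ m. Any common multiple of 4 and 10 is a multiple of their lcm; here lcm(4, 10) = 4·10/gcd(4, 10) = 40/2 = 20, so 20 ∣ m.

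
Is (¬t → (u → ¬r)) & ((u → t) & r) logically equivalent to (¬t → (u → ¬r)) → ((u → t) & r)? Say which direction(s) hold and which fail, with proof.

(⟹) Assume the antecedent. If t is true, the antecedent forces (t = T, u = F, r = T) or (t = T, u = T, r = T), and the consequent holds there. If t is false, the antecedent forces (t = F, u = F, r = T), and the consequent holds there. Either way the consequent holds.

(⟸) This fails. Under t = F, u = T, r = T, the left side is false but the right side is true.

Not equivalent: only (⇒) holds.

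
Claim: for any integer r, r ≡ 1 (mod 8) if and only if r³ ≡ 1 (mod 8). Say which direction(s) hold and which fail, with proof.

The biconditional holds.

Forward direction. Suppose r ≡ 1 (mod 8). Write r = 8j + 1. Then (8j + 1)³ = 512j³ + 192j² + 24j + 1 = 8(64j³ + 24j² + 3j) + 1, so r³ ≡ 1 (mod 8).

Converse. For the converse, argue contrapositively. If r ≢ 1 (mod 8), then r is congruent to one of 0, 2, 3, 4, 5, 6, 7 modulo 8, and these give r³ ≡ 0, 0, 3, 0, 5, 0, 7 respectively — never 1.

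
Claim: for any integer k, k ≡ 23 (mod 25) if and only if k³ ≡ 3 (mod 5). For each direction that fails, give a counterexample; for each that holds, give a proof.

[⇒] This fails: take k = 23. Then 23 ≡ 23 (mod 25), but 23³ = 12167 ≡ 2 (mod 5), not 3.

[⇐] This fails: take k = 2. Then 2³ = 8 ≡ 3 (mod 5), yet 2 ≡ 2 (mod 25), not 23.

(⇒) fails and (⇐) fails.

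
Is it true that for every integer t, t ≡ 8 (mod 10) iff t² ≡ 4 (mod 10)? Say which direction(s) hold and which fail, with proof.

Only the forward implication holds.

(⟹) Suppose t ≡ 8 (mod 10). Write t = 10j + 8. Then (10j + 8)² = 100j² + 160j + 64 = 10(10j² + 16j + 6) + 4, so t² ≡ 4 (mod 10).

(⟸) This fails: take t = 2. Then 2² = 4 ≡ 4 (mod 10), yet 2 ≡ 2 (mod 10), not 8.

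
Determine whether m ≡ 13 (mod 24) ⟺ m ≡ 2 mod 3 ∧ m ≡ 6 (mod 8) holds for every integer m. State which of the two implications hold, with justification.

(⟹) This fails: m = 13 gives 13 ≡ 13 (mod 24) but 13 ≡ 1 (mod 3), so the conjunction on the right does not hold.

(⟸) This fails: m = 14 satisfies both congruences on the right (14 ≡ 2 mod 3 and 14 ≡ 6 mod 8) yet 14 ≡ 14 (mod 24), not 13.

(⇒) fails and (⇐) fails.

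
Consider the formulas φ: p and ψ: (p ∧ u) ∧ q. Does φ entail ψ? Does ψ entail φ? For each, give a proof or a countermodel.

Forward direction. This fails. Under q = F, u = F, p = T, the left side is true but the right side is false.

Converse. Assume the antecedent. If q is true, the antecedent forces (q = T, u = T, p = T), and p holds there. If q is false, the antecedent cannot hold. Either way p holds.

The forward direction fails; the converse holds.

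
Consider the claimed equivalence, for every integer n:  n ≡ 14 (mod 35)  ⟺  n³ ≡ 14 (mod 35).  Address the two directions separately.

(→) Suppose n ≡ 14 (mod 35). Write n = 35j + 14. Then (35j + 14)³ = 42875j³ + 51450j² + 20580j + 2744 = 35(1225j³ + 1470j² + 588j + 78) + 14, so n³ ≡ 14 (mod 35).

(←) Conversely, suppose n³ ≡ 14 (mod 35). The only residue r in {0, …, 34} with r³ ≡ 14 (mod 35) is r = 14, so n ≡ 14 (mod 35).

The biconditional holds.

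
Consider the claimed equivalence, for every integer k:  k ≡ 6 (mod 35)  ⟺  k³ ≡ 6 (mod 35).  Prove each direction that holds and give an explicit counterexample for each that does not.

Only the forward direction holds.

(⇒) Suppose k ≡ 6 (mod 35). Write k = 35j + 6. Then (35j + 6)³ = 42875j³ + 22050j² + 3780j + 216 = 35(1225j³ + 630j² + 108j + 6) + 6, so k³ ≡ 6 (mod 35).

(⇐) This fails: take k = 26. Then 26³ = 17576 ≡ 6 (mod 35), yet 26 ≡ 26 (mod 35), not 6.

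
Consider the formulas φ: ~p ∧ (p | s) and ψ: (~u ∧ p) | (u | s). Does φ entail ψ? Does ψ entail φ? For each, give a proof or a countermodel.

Not equivalent: only (⇒) holds.

(⇒) Assume the antecedent. If u is true, (~u ∧ p) | (u | s) reduces to true regardless of the other variables. If u is false, the antecedent forces (u = F, s = T, p = F), and (~u ∧ p) | (u | s) holds there. Either way (~u ∧ p) | (u | s) holds.

(⇐) This fails. Under u = T, s = F, p = F, the left side is false but the right side is true.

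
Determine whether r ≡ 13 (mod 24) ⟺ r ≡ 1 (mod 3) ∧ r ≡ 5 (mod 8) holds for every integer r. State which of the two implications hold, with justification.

(⇐) If r ≡ 1 (mod 3) and r ≡ 5 (mod 8), then by the Chinese remainder theorem r ≡ 13 (mod 24). This is exactly r ≡ 13 (mod 24).

(⇒) Suppose r ≡ 13 (mod 24); write r = 24j + 13. Since 3 ∣ 24, reducing mod 3 gives r ≡ 13 ≡ 1 (mod 3); since 8 ∣ 24, reducing mod 8 gives r ≡ 13 ≡ 5 (mod 8).

Both implications hold.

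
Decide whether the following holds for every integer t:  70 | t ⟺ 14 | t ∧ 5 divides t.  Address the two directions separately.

The biconditional holds.

(→) If 70 ∣ t, write t = 70q. Since 70 = 5·14, t = 14·(5q), so 14 ∣ t; and since 70 = 14·5, t = 5·(14q), so 5 ∣ t.

(←) Suppose 14 ∣ t and 5 ∣ t. Any common multiple of 14 and 5 is a multiple of their lcm; here gcd(14, 5) = 1, so lcm(14, 5) = 14·5 = 70, so 70 ∣ t.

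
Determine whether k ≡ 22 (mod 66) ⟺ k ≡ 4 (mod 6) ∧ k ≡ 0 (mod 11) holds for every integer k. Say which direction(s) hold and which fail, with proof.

Equivalent; both directions hold.

(⟸) If k ≡ 4 (mod 6) and k ≡ 0 (mod 11), then by the Chinese remainder theorem k ≡ 22 (mod 66). This is exactly k ≡ 22 (mod 66).

(⟹) Suppose k ≡ 22 (mod 66); write k = 66j + 22. Since 6 ∣ 66, reducing mod 6 gives k ≡ 22 ≡ 4 (mod 6); since 11 ∣ 66, reducing mod 11 gives k ≡ 22 ≡ 0 (mod 11).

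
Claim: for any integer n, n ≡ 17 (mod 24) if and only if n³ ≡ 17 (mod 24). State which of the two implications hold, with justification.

Both implications hold.

Forward direction. Suppose n ≡ 17 (mod 24). Write n = 24j + 17. Then (24j + 17)³ = 13824j³ + 29376j² + 20808j + 4913 = 24(576j³ + 1224j² + 867j + 204) + 17, so n³ ≡ 17 (mod 24).

Converse. Suppose n³ ≡ 17 (mod 24). The only residue r in {0, …, 23} with r³ ≡ 17 (mod 24) is r = 17, so n ≡ 17 (mod 24).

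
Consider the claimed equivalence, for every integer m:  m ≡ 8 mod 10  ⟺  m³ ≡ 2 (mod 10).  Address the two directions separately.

Both directions hold.

(⇒) Suppose m ≡ 8 mod 10. Write m = 10j + 8. Then (10j + 8)³ = 1000j³ + 2400j² + 1920j + 512 = 10(100j³ + 240j² + 192j + 51) + 2, so m³ ≡ 2 (mod 10).

(⇐) Conversely, suppose m³ ≡ 2 (mod 10). The only residue r in {0, …, 9} with r³ ≡ 2 (mod 10) is r = 8, so m ≡ 8 (mod 10).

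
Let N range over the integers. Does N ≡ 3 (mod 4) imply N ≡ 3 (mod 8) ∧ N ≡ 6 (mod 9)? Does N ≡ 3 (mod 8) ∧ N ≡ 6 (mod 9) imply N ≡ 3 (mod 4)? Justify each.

(→) This fails: N = 3 gives 3 ≡ 3 (mod 4) but 3 ≡ 3 (mod 9), so the conjunction on the right does not hold.

(←) Conversely, if N ≡ 3 (mod 8) and N ≡ 6 (mod 9), then by the Chinese remainder theorem N ≡ 51 (mod 72). Since 51 ≡ 3 (mod 4) and 4 ∣ 72, we get N ≡ 3 (mod 4).

Only the converse holds.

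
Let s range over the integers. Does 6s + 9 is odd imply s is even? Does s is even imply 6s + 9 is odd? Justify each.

[⇒] This fails: take s = 7. Then 6s + 9 = 51, which is odd, yet s = 7 is odd, not even.

[⇐] Suppose s is even. Since 6 is even, 6s is even for every s, so 6s + 9 has the same parity as 9, which is odd. Hence 6s + 9 is odd.

(⇒) fails; (⇐) holds.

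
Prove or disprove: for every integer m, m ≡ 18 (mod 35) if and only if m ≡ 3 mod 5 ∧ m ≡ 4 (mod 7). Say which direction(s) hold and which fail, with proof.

(→) Suppose m ≡ 18 (mod 35); write m = 35j + 18. Since 5 ∣ 35, reducing mod 5 gives m ≡ 18 ≡ 3 (mod 5); since 7 ∣ 35, reducing mod 7 gives m ≡ 18 ≡ 4 (mod 7).

(←) Conversely, if m ≡ 3 (mod 5) and m ≡ 4 (mod 7), then by the Chinese remainder theorem m ≡ 18 (mod 35). This is exactly m ≡ 18 (mod 35).

Equivalent; both directions hold.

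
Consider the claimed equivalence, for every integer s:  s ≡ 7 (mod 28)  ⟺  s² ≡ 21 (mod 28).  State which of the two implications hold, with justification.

Only the forward direction holds.

(⇒) Suppose s ≡ 7 (mod 28). Write s = 28j + 7. Then (28j + 7)² = 784j² + 392j + 49 = 28(28j² + 14j + 1) + 21, so s² ≡ 21 (mod 28).

(⇐) This fails: take s = 21. Then 21² = 441 ≡ 21 (mod 28), yet 21 ≡ 21 (mod 28), not 7.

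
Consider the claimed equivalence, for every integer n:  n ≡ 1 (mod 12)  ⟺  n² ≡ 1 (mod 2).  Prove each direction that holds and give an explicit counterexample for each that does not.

(⟸) This fails: take n = 3. Then 3² = 9 ≡ 1 (mod 2), yet 3 ≡ 3 (mod 12), not 1.

(⟹) Suppose n ≡ 1 (mod 12). Then n² ≡ 1² = 1 (mod 12), and since 2 ∣ 12, also n² ≡ 1 (mod 2).

Not equivalent: only (⇒) holds.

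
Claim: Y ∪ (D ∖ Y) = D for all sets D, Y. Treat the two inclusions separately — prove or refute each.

The sets are not equal: only the reverse inclusion holds.

Forward inclusion. This inclusion fails. Take D = ∅, Y = {1}; then 1 ∈ Y ∪ (D ∖ Y) but 1 ∉ D.

Reverse inclusion. Let x ∈ D. Then either x ∈ D and x ∉ Y; or x ∈ D ∩ Y. In each case x ∈ Y ∪ (D ∖ Y), so D ⊆ Y ∪ (D ∖ Y).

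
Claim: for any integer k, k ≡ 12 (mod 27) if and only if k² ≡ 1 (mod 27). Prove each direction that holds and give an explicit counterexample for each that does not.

[⇒] This fails: take k = 12. Then 12 ≡ 12 (mod 27), but 12² = 144 ≡ 9 (mod 27), not 1.

[⇐] This fails: take k = 1. Then 1² = 1 ≡ 1 (mod 27), yet 1 ≡ 1 (mod 27), not 12.

Both directions fail.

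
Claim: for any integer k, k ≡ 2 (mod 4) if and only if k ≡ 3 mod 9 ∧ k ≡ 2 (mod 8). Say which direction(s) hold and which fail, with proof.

Only the reverse direction holds.

(←) If k ≡ 3 (mod 9) and k ≡ 2 (mod 8), then by the Chinese remainder theorem k ≡ 66 (mod 72). Since 66 ≡ 2 (mod 4) and 4 ∣ 72, we get k ≡ 2 (mod 4).

(→) This fails: k = 2 gives 2 ≡ 2 (mod 4) but 2 ≡ 2 (mod 9), so the conjunction on the right does not hold.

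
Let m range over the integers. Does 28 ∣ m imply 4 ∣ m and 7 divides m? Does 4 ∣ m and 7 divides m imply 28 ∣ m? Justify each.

Both directions hold.

(⟹) If 28 ∣ m, write m = 28q. Since 28 = 7·4, m = 4·(7q), so 4 ∣ m; and since 28 = 4·7, m = 7·(4q), so 7 ∣ m.

(⟸) Suppose 4 ∣ m and 7 ∣ m. Any common multiple of 4 and 7 is a multiple of their lcm; here gcd(4, 7) = 1, so lcm(4, 7) = 4·7 = 28, so 28 ∣ m.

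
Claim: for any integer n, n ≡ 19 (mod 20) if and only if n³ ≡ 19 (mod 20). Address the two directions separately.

[⇒] Suppose n ≡ 19 (mod 20). Write n = 20j + 19. Then (20j + 19)³ = 8000j³ + 22800j² + 21660j + 6859 = 20(400j³ + 1140j² + 1083j + 342) + 19, so n³ ≡ 19 (mod 20).

[⇐] Conversely, suppose n³ ≡ 19 (mod 20). The only residue r in {0, …, 19} with r³ ≡ 19 (mod 20) is r = 19, so n ≡ 19 (mod 20).

The biconditional holds.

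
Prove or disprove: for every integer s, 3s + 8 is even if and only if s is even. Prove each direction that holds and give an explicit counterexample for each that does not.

(⇒) Suppose 3s + 8 is even. Since 3 is odd, 3s and s have the same parity, so 3s + 8 ≡ s + 8 (mod 2). As 8 is even, 3s + 8 is even exactly when s is even. Thus s is even.

(⇐) Conversely, suppose s is even; write s = 2j. Then 3s + 8 = 3·(2j) + 8 = 2·3j + 8, which is even.

Both directions hold; the statement is true.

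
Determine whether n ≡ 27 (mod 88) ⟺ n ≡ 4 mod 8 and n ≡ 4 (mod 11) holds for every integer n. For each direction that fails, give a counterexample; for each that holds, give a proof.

(⇒) fails and (⇐) fails.

Forward direction. This fails: n = 27 gives 27 ≡ 27 (mod 88) but 27 ≡ 3 (mod 8), so the conjunction on the right does not hold.

Converse. This fails: n = 4 satisfies both congruences on the right (4 ≡ 4 mod 8 and 4 ≡ 4 mod 11) yet 4 ≡ 4 (mod 88), not 27.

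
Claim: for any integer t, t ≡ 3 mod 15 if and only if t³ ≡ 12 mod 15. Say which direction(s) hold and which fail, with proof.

[⇒] Suppose t ≡ 3 mod 15. Write t = 15j + 3. Then (15j + 3)³ = 3375j³ + 2025j² + 405j + 27 = 15(225j³ + 135j² + 27j + 1) + 12, so t³ ≡ 12 (mod 15).

[⇐] Conversely, suppose t³ ≡ 12 (mod 15). The only residue r in {0, …, 14} with r³ ≡ 12 (mod 15) is r = 3, so t ≡ 3 (mod 15).

Both directions hold; the statement is true.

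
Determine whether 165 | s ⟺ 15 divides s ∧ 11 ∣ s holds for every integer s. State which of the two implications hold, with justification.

The biconditional holds.

(⟸) Suppose 15 ∣ s and 11 ∣ s. Any common multiple of 15 and 11 is a multiple of their lcm; here gcd(15, 11) = 1, so lcm(15, 11) = 15·11 = 165, so 165 ∣ s.

(⟹) If 165 ∣ s, write s = 165q. Since 165 = 11·15, s = 15·(11q), so 15 ∣ s; and since 165 = 15·11, s = 11·(15q), so 11 ∣ s.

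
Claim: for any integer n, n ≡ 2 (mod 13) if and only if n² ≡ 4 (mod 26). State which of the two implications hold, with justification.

(⇒) fails and (⇐) fails.

(→) This fails: take n = 15. Then 15 ≡ 2 (mod 13), but 15² = 225 ≡ 17 (mod 26), not 4.

(←) This fails: take n = 24. Then 24² = 576 ≡ 4 (mod 26), yet 24 ≡ 11 (mod 13), not 2.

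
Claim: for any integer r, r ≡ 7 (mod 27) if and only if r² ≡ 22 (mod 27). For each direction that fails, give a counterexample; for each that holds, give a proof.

Forward direction. Suppose r ≡ 7 (mod 27). Write r = 27j + 7. Then (27j + 7)² = 729j² + 378j + 49 = 27(27j² + 14j + 1) + 22, so r² ≡ 22 (mod 27).

Converse. This fails: take r = 20. Then 20² = 400 ≡ 22 (mod 27), yet 20 ≡ 20 (mod 27), not 7.

Only the forward direction holds.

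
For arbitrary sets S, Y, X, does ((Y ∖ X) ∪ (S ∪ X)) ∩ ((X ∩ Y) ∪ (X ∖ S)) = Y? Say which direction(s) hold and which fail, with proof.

(⟹) This inclusion fails. Take S = ∅, Y = ∅, X = {1}; then 1 ∈ ((Y ∖ X) ∪ (S ∪ X)) ∩ ((X ∩ Y) ∪ (X ∖ S)) but 1 ∉ Y.

(⟸) This inclusion fails. Take S = ∅, Y = {1}, X = ∅; then 1 ∈ Y but 1 ∉ ((Y ∖ X) ∪ (S ∪ X)) ∩ ((X ∩ Y) ∪ (X ∖ S)).

(⊆) fails and (⊇) fails.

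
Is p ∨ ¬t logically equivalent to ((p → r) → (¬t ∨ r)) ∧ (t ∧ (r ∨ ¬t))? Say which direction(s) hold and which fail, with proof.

[⇒] This fails. Under p = F, r = F, t = F, the left side is true but the right side is false.

[⇐] This fails. Under p = F, r = T, t = T, the left side is false but the right side is true.

Neither implication holds.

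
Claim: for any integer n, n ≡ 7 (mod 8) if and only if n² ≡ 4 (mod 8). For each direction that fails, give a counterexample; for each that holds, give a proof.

(⇒) This fails: take n = 7. Then 7 ≡ 7 (mod 8), but 7² = 49 ≡ 1 (mod 8), not 4.

(⇐) This fails: take n = 2. Then 2² = 4 ≡ 4 (mod 8), yet 2 ≡ 2 (mod 8), not 7.

Neither direction holds.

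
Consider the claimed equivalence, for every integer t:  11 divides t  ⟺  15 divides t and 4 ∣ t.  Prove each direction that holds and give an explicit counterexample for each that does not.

[⇒] This fails: take t = 11. Certainly 11 ∣ 11, but 15 ∤ 11.

[⇐] This fails: take t = 60. Both 15 ∣ 60 and 4 ∣ 60, yet 60 is not a multiple of 11 (since 60 = 5·11 + 5), so 11 ∤ 60.

Neither implication holds.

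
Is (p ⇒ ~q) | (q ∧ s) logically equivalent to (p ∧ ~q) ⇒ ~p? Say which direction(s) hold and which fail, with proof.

Both directions fail.

[⇒] This fails. Under q = F, p = T, s = F, the left side is true but the right side is false.

[⇐] This fails. Under q = T, p = T, s = F, the left side is false but the right side is true.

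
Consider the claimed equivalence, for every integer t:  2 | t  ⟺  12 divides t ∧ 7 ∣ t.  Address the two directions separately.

The forward direction fails; the converse holds.

(→) This fails: take t = 2. Certainly 2 ∣ 2, but 12 ∤ 2.

(←) Suppose 12 ∣ t and 7 ∣ t. Any common multiple of 12 and 7 is a multiple of their lcm; here gcd(12, 7) = 1, so lcm(12, 7) = 12·7 = 84, so 84 ∣ t. Since 2 ∣ 84, it follows that 2 ∣ t.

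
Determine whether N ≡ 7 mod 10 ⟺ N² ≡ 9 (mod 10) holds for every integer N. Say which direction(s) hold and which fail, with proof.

The forward direction holds; the converse fails.

(⟹) Suppose N ≡ 7 mod 10. Write N = 10j + 7. Then (10j + 7)² = 100j² + 140j + 49 = 10(10j² + 14j + 4) + 9, so N² ≡ 9 (mod 10).

(⟸) This fails: take N = 3. Then 3² = 9 ≡ 9 (mod 10), yet 3 ≡ 3 (mod 10), not 7.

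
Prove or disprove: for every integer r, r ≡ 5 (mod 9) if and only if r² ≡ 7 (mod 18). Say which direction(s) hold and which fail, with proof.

[⇒] This fails: take r = 14. Then 14 ≡ 5 (mod 9), but 14² = 196 ≡ 16 (mod 18), not 7.

[⇐] This fails: take r = 13. Then 13² = 169 ≡ 7 (mod 18), yet 13 ≡ 4 (mod 9), not 5.

Neither implication holds.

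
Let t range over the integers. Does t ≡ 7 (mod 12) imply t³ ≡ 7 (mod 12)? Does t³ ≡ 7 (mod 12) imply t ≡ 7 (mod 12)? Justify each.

Both directions hold; the statement is true.

Converse. For the converse, argue contrapositively. If t ≢ 7 (mod 12), then t is congruent to one of 0, 1, 2, 3, 4, 5, 6, 8, 9, 10, 11 modulo 12, and these give t³ ≡ 0, 1, 8, 3, 4, 5, 0, 8, 9, 4, 11 respectively — never 7.

Forward direction. Suppose t ≡ 7 (mod 12). Write t = 12j + 7. Then (12j + 7)³ = 1728j³ + 3024j² + 1764j + 343 = 12(144j³ + 252j² + 147j + 28) + 7, so t³ ≡ 7 (mod 12).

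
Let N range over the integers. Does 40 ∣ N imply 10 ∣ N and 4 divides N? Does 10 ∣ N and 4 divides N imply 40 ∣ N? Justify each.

Not equivalent: only (⇒) holds.

(⟹) If 40 ∣ N, write N = 40q. Since 40 = 4·10, N = 10·(4q), so 10 ∣ N; and since 40 = 10·4, N = 4·(10q), so 4 ∣ N.

(⟸) This fails: take N = 20. Both 10 ∣ 20 and 4 ∣ 20, yet 20 is not a multiple of 40 (since 20 = 0·40 + 20), so 40 ∤ 20.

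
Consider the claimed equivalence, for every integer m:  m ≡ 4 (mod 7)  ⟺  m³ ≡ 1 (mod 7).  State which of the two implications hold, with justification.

Only the forward direction holds.

(⇒) Suppose m ≡ 4 (mod 7). Write m = 7j + 4. Then (7j + 4)³ = 343j³ + 588j² + 336j + 64 = 7(49j³ + 84j² + 48j + 9) + 1, so m³ ≡ 1 (mod 7).

(⇐) This fails: take m = 1. Then 1³ = 1 ≡ 1 (mod 7), yet 1 ≡ 1 (mod 7), not 4.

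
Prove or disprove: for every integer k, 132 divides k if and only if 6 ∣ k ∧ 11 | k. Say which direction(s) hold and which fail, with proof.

Only the forward implication holds.

(→) If 132 ∣ k, write k = 132q. Since 132 = 22·6, k = 6·(22q), so 6 ∣ k; and since 132 = 12·11, k = 11·(12q), so 11 ∣ k.

(←) This fails: take k = 66. Both 6 ∣ 66 and 11 ∣ 66, yet 66 is not a multiple of 132 (since 66 = 0·132 + 66), so 132 ∤ 66.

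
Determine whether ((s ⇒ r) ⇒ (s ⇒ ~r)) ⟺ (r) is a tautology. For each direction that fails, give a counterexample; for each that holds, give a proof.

Both directions fail.

(→) This fails. Under s = F, r = F, the left side is true but the right side is false.

(←) This fails. Under s = T, r = T, the left side is false but the right side is true.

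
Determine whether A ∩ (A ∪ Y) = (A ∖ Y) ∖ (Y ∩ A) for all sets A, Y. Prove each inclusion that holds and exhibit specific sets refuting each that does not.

(⊇) Let x ∈ (A ∖ Y) ∖ (Y ∩ A). Then x ∈ A and x ∉ Y, from which x ∈ A ∩ (A ∪ Y).

(⊆) This inclusion fails. Take A = {1}, Y = {1}; then 1 ∈ A ∩ (A ∪ Y) but 1 ∉ (A ∖ Y) ∖ (Y ∩ A).

(⊆) fails; (⊇) holds.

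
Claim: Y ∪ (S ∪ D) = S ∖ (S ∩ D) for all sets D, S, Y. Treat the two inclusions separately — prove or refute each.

The sets are not equal: only the reverse inclusion holds.

(⟹) This inclusion fails. Take D = {1}, S = ∅, Y = ∅; then 1 ∈ Y ∪ (S ∪ D) but 1 ∉ S ∖ (S ∩ D).

(⟸) Let x ∈ S ∖ (S ∩ D). Then either x ∈ S and x ∉ D, Y; or x ∈ S ∩ Y and x ∉ D. In each case x ∈ Y ∪ (S ∪ D), so S ∖ (S ∩ D) ⊆ Y ∪ (S ∪ D).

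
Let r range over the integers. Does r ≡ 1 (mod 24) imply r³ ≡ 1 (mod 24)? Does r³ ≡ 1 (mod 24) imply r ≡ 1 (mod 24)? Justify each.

Both implications hold.

(→) Suppose r ≡ 1 (mod 24). Write r = 24j + 1. Then (24j + 1)³ = 13824j³ + 1728j² + 72j + 1 = 24(576j³ + 72j² + 3j) + 1, so r³ ≡ 1 (mod 24).

(←) Conversely, suppose r³ ≡ 1 (mod 24). The only residue r in {0, …, 23} with r³ ≡ 1 (mod 24) is r = 1, so r ≡ 1 (mod 24).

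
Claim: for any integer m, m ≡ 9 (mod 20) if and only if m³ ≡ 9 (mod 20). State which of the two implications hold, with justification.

Both implications hold.

(⟹) Suppose m ≡ 9 (mod 20). Write m = 20j + 9. Then (20j + 9)³ = 8000j³ + 10800j² + 4860j + 729 = 20(400j³ + 540j² + 243j + 36) + 9, so m³ ≡ 9 (mod 20).

(⟸) Conversely, suppose m³ ≡ 9 (mod 20). The only residue r in {0, …, 19} with r³ ≡ 9 (mod 20) is r = 9, so m ≡ 9 (mod 20).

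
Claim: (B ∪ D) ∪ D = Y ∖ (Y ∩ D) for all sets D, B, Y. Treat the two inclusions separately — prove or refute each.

Forward inclusion. This inclusion fails. Take D = {1}, B = ∅, Y = ∅; then 1 ∈ (B ∪ D) ∪ D but 1 ∉ Y ∖ (Y ∩ D).

Reverse inclusion. This inclusion fails. Take D = ∅, B = ∅, Y = {1}; then 1 ∈ Y ∖ (Y ∩ D) but 1 ∉ (B ∪ D) ∪ D.

Both inclusions fail.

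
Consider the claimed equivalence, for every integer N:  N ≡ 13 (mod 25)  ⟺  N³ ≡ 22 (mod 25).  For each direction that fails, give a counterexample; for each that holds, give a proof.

(→) Suppose N ≡ 13 (mod 25). Write N = 25j + 13. Then (25j + 13)³ = 15625j³ + 24375j² + 12675j + 2197 = 25(625j³ + 975j² + 507j + 87) + 22, so N³ ≡ 22 (mod 25).

(←) Conversely, suppose N³ ≡ 22 (mod 25). The only residue r in {0, …, 24} with r³ ≡ 22 (mod 25) is r = 13, so N ≡ 13 (mod 25).

Both directions hold; the statement is true.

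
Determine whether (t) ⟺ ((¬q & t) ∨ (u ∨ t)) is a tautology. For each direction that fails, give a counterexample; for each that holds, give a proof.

The forward direction holds; the converse fails.

Forward direction. Assume the antecedent. If u is true, (¬q & t) ∨ (u ∨ t) reduces to true regardless of the other variables. If u is false, the antecedent forces (u = F, q = F, t = T) or (u = F, q = T, t = T), and (¬q & t) ∨ (u ∨ t) holds there. Either way (¬q & t) ∨ (u ∨ t) holds.

Converse. This fails. Under u = T, q = F, t = F, the left side is false but the right side is true.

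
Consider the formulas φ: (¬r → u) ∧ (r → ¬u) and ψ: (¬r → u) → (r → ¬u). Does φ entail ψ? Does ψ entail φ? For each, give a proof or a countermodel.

(⇒) holds; (⇐) fails.

(⟹) Assume the antecedent. If u is true, the antecedent forces (u = T, r = F), and (¬r → u) → (r → ¬u) holds there. If u is false, (¬r → u) → (r → ¬u) reduces to true regardless of the other variables. Either way (¬r → u) → (r → ¬u) holds.

(⟸) This fails. Under u = F, r = F, the left side is false but the right side is true.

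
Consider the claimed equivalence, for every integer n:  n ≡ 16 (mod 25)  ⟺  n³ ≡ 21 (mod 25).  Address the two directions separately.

[⇒] Suppose n ≡ 16 (mod 25). Write n = 25j + 16. Then (25j + 16)³ = 15625j³ + 30000j² + 19200j + 4096 = 25(625j³ + 1200j² + 768j + 163) + 21, so n³ ≡ 21 (mod 25).

[⇐] Conversely, suppose n³ ≡ 21 (mod 25). The only residue r in {0, …, 24} with r³ ≡ 21 (mod 25) is r = 16, so n ≡ 16 (mod 25).

Equivalent; both directions hold.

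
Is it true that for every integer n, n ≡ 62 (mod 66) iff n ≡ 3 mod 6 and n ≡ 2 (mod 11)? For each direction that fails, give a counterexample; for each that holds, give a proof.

Both directions fail.

(→) This fails: n = 62 gives 62 ≡ 62 (mod 66) but 62 ≡ 2 (mod 6), so the conjunction on the right does not hold.

(←) This fails: n = 57 satisfies both congruences on the right (57 ≡ 3 mod 6 and 57 ≡ 2 mod 11) yet 57 ≡ 57 (mod 66), not 62.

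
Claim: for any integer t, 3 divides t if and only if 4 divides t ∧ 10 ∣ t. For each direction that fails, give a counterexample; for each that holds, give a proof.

Neither implication holds.

[⇒] This fails: take t = 3. Certainly 3 ∣ 3, but 4 ∤ 3.

[⇐] This fails: take t = 20. Both 4 ∣ 20 and 10 ∣ 20, yet 20 is not a multiple of 3 (since 20 = 6·3 + 2), so 3 ∤ 20.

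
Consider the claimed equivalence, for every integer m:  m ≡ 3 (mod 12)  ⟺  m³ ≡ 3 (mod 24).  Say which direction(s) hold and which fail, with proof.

The forward direction fails; the converse holds.

(⇒) This fails: take m = 15. Then 15 ≡ 3 (mod 12), but 15³ = 3375 ≡ 15 (mod 24), not 3.

(⇐) Conversely, the residues r modulo 24 with r³ ≡ 3 (mod 24) are exactly {3}, and each is ≡ 3 (mod 12).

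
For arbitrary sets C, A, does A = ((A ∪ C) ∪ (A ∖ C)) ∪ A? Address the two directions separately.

The sets are not equal: only the forward inclusion holds.

(⊆) Let x ∈ A. Then either x ∈ A and x ∉ C; or x ∈ C ∩ A. In each case x ∈ ((A ∪ C) ∪ (A ∖ C)) ∪ A, so A ⊆ ((A ∪ C) ∪ (A ∖ C)) ∪ A.

(⊇) This inclusion fails. Take C = {1}, A = ∅; then 1 ∈ ((A ∪ C) ∪ (A ∖ C)) ∪ A but 1 ∉ A.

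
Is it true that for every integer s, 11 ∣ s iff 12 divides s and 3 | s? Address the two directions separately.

Both directions fail.

(→) This fails: take s = 11. Certainly 11 ∣ 11, but 12 ∤ 11.

(←) This fails: take s = 12. Both 12 ∣ 12 and 3 ∣ 12, yet 12 is not a multiple of 11 (since 12 = 1·11 + 1), so 11 ∤ 12.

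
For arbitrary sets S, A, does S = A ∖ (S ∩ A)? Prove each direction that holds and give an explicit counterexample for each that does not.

(⊆) fails and (⊇) fails.

(⟹) This inclusion fails. Take S = {1}, A = ∅; then 1 ∈ S but 1 ∉ A ∖ (S ∩ A).

(⟸) This inclusion fails. Take S = ∅, A = {1}; then 1 ∈ A ∖ (S ∩ A) but 1 ∉ S.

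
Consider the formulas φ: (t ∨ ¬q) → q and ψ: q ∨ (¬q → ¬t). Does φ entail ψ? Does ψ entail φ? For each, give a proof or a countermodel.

(⇒) Assume the antecedent. If q is true, q ∨ (¬q → ¬t) reduces to true regardless of the other variables. If q is false, the antecedent cannot hold. Either way q ∨ (¬q → ¬t) holds.

(⇐) This fails. Under q = F, t = F, the left side is false but the right side is true.

(⇒) holds; (⇐) fails.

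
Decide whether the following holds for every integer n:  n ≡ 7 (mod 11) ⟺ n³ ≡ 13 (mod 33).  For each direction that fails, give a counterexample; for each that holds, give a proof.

Only the reverse direction holds.

(⇐) The residues r modulo 33 with r³ ≡ 13 (mod 33) are exactly {7}, and each is ≡ 7 (mod 11).

(⇒) This fails: take n = 18. Then 18 ≡ 7 (mod 11), but 18³ = 5832 ≡ 24 (mod 33), not 13.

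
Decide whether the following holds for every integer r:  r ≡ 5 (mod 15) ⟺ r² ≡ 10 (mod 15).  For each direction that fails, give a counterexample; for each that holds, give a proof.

[⇒] Suppose r ≡ 5 (mod 15). Write r = 15j + 5. Then (15j + 5)² = 225j² + 150j + 25 = 15(15j² + 10j + 1) + 10, so r² ≡ 10 (mod 15).

[⇐] This fails: take r = 10. Then 10² = 100 ≡ 10 (mod 15), yet 10 ≡ 10 (mod 15), not 5.

Not equivalent: only (⇒) holds.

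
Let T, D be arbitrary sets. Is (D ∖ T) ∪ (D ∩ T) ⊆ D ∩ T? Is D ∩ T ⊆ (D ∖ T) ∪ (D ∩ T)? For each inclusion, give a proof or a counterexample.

The sets are not equal: only the reverse inclusion holds.

Forward inclusion. This inclusion fails. Take T = ∅, D = {1}; then 1 ∈ (D ∖ T) ∪ (D ∩ T) but 1 ∉ D ∩ T.

Reverse inclusion. Let x ∈ D ∩ T. Then x ∈ T ∩ D, from which x ∈ (D ∖ T) ∪ (D ∩ T).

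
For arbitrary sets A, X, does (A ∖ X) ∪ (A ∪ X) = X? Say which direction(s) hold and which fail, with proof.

The sets are not equal: only the reverse inclusion holds.

Forward inclusion. This inclusion fails. Take A = {1}, X = ∅; then 1 ∈ (A ∖ X) ∪ (A ∪ X) but 1 ∉ X.

Reverse inclusion. Let x ∈ X. Then either x ∈ X and x ∉ A; or x ∈ A ∩ X. In each case x ∈ (A ∖ X) ∪ (A ∪ X), so X ⊆ (A ∖ X) ∪ (A ∪ X).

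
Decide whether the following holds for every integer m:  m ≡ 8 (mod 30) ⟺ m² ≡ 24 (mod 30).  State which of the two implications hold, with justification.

(⇒) fails and (⇐) fails.

[⇒] This fails: take m = 8. Then 8 ≡ 8 (mod 30), but 8² = 64 ≡ 4 (mod 30), not 24.

[⇐] This fails: take m = 12. Then 12² = 144 ≡ 24 (mod 30), yet 12 ≡ 12 (mod 30), not 8.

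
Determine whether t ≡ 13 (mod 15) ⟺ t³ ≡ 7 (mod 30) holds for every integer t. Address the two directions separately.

Forward direction. This fails: take t = 28. Then 28 ≡ 13 (mod 15), but 28³ = 21952 ≡ 22 (mod 30), not 7.

Converse. The residues r modulo 30 with r³ ≡ 7 (mod 30) are exactly {13}, and each is ≡ 13 (mod 15).

Not equivalent: only (⇐) holds.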